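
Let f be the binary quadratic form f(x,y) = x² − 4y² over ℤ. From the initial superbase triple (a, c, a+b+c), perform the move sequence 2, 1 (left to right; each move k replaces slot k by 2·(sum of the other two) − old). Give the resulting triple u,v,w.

start (1,-4,-3) = (f(1,0),f(0,1),f(1,1))
replace slot 2: 2·(1+(-3)) − (-4) = 0 → (1,0,-3)
replace slot 1: 2·(0+(-3)) − 1 = -7 → (-7,0,-3)

-7,0,-3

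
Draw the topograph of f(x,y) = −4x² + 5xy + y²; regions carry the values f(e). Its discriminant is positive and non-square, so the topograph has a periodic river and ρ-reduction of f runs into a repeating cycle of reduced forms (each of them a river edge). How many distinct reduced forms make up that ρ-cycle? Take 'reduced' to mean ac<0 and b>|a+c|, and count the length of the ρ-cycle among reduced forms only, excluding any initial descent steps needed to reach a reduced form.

D = 41, ⌊√D⌋ = 6
river: ρ → (1,5,-4)
river: ρ → (-4,3,2)
river: ρ → (2,5,-2)
river: ρ → (-2,3,4)
river: ρ → (4,5,-1)
river: ρ → (-1,5,4)
river: ρ → (4,3,-2)
river: ρ → (-2,5,2)
river: ρ → (2,3,-4)
river: ρ → (-4,5,1)
ρ-cycle length = 10 (tail of 0 descent steps not counted)

10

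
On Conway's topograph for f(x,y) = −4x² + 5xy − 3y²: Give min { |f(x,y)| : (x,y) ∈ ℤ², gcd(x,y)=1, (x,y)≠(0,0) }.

translate: b→3 (≡-5 mod 8), so (4,-5,3)→(4,3,2)
flip: (4,3,2)→(2,-3,4)
translate: b→1 (≡-3 mod 4), so (2,-3,4)→(2,1,3)
reduced (well bottom): (2,1,3) with a≤c, −a<b≤a
well minimum |f| = |-2| = 2 (negative-definite)

2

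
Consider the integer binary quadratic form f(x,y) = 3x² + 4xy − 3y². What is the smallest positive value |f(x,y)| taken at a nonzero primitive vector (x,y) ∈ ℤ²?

river: ρ → (-3,2,4)
river: ρ → (4,6,-1)
river: ρ → (-1,6,4)
river: ρ → (4,2,-3)
river: ρ → (-3,4,3)
river: ρ → (3,2,-4)
river: ρ → (-4,6,1)
river: ρ → (1,6,-4)
river: ρ → (-4,2,3)
river: ρ → (3,4,-3)
closes: descent 0, river 10
min |a| on river = 1

1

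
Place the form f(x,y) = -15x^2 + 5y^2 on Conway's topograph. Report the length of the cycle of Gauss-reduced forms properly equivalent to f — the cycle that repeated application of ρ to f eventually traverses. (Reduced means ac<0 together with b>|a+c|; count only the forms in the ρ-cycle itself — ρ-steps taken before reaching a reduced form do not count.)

D = 300, ⌊√D⌋ = 17
descent: ρ → (5,10,-10)  [lands on river]
river: ρ → (-10,10,5)
ρ-cycle length = 2 (tail of 1 descent step not counted)

2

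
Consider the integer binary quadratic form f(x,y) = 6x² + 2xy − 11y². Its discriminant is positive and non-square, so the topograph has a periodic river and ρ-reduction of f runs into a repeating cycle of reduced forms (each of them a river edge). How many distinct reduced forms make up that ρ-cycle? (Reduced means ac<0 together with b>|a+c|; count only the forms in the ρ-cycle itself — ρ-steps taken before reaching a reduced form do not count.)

D = 268, ⌊√D⌋ = 16
descent: ρ → (-11,-2,6)
descent: ρ → (6,14,-3)  [lands on river]
river: ρ → (-3,16,1)
river: ρ → (1,16,-3)
river: ρ → (-3,14,6)
river: ρ → (6,10,-7)
river: ρ → (-7,4,9)
river: ρ → (9,14,-2)
river: ρ → (-2,14,9)
river: ρ → (9,4,-7)
river: ρ → (-7,10,6)
ρ-cycle length = 10 (tail of 2 descent steps not counted)

10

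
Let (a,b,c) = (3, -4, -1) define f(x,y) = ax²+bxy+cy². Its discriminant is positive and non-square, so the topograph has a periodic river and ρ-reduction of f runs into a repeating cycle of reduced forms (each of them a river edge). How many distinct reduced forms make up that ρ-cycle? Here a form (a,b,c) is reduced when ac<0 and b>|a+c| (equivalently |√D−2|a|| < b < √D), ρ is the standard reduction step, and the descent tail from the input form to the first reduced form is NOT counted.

D = 28, ⌊√D⌋ = 5
descent: ρ → (-1,4,3)  [lands on river]
river: ρ → (3,2,-2)
river: ρ → (-2,2,3)
river: ρ → (3,4,-1)
ρ-cycle length = 4 (tail of 1 descent step not counted)

4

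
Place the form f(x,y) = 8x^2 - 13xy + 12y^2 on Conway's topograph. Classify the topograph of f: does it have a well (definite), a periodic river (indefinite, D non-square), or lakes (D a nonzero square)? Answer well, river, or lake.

D = b²−4ac = (-13)² − 4·8·12 = -215
D < 0 ⇒ definite ⇒ every region one sign ⇒ single well

well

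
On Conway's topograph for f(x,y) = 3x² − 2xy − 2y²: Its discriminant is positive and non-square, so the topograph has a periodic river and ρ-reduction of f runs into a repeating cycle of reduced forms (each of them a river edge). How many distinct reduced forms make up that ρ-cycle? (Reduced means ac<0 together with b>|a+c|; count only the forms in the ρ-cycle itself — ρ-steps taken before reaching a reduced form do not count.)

D = 28, ⌊√D⌋ = 5
descent: ρ → (-2,2,3)  [lands on river]
river: ρ → (3,4,-1)
river: ρ → (-1,4,3)
river: ρ → (3,2,-2)
ρ-cycle length = 4 (tail of 1 descent step not counted)

4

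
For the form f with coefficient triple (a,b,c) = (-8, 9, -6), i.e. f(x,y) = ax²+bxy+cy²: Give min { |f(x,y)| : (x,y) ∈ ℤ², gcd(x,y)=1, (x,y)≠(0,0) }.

translate: b→7 (≡-9 mod 16), so (8,-9,6)→(8,7,5)
flip: (8,7,5)→(5,-7,8)
translate: b→3 (≡-7 mod 10), so (5,-7,8)→(5,3,6)
reduced (well bottom): (5,3,6) with a≤c, −a<b≤a
well minimum |f| = |-5| = 5 (negative-definite)

5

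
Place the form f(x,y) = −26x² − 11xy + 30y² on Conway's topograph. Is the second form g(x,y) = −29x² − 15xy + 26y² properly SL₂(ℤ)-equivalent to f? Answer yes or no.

D₁ = 3241, D₂ = 3241
river cycle of f (length 90): (30, 11, -26), (-26, 41, 15), (15, 49, -14), (-14, 35, 36), (36, 37, -13), (-13, 41, 30), (30, 19, -24), (-24, 29, 25), (25, 21, -28), (-28, 35, 18), … (80 more)
river cycle of g (length 90): (26, 15, -29), (-29, 43, 12), (12, 53, -9), (-9, 55, 6), (6, 53, -18), (-18, 55, 3), (3, 53, -36), (-36, 19, 20), (20, 21, -35), (-35, 49, 6), … (80 more)
cycles differ ⇒ inequivalent

no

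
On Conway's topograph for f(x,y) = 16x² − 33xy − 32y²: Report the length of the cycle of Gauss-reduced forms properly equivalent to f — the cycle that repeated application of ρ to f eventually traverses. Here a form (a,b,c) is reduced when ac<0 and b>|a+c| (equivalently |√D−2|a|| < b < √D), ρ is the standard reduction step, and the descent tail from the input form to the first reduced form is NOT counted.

D = 3137, ⌊√D⌋ = 56
descent: ρ → (-32,33,16)  [lands on river]
river: ρ → (16,31,-34)
river: ρ → (-34,37,13)
river: ρ → (13,41,-28)
river: ρ → (-28,15,26)
river: ρ → (26,37,-17)
river: ρ → (-17,31,32)
river: ρ → (32,33,-16)
river: ρ → (-16,31,34)
river: ρ → (34,37,-13)
river: ρ → (-13,41,28)
river: ρ → (28,15,-26)
river: ρ → (-26,37,17)
river: ρ → (17,31,-32)
ρ-cycle length = 14 (tail of 1 descent step not counted)

14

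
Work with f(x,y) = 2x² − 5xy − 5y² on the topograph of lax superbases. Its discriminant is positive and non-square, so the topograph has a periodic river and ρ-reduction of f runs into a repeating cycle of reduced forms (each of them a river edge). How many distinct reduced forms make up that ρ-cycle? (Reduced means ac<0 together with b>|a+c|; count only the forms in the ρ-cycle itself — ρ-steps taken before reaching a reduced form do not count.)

D = 65, ⌊√D⌋ = 8
descent: ρ → (-5,5,2)  [lands on river]
river: ρ → (2,7,-2)
river: ρ → (-2,5,5)
river: ρ → (5,5,-2)
river: ρ → (-2,7,2)
river: ρ → (2,5,-5)
ρ-cycle length = 6 (tail of 1 descent step not counted)

6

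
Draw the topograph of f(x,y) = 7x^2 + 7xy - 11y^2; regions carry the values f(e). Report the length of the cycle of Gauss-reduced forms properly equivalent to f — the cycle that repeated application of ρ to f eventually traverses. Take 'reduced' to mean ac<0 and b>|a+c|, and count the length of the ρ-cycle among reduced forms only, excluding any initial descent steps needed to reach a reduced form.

D = 357, ⌊√D⌋ = 18
river: ρ → (-11,15,3)
river: ρ → (3,15,-11)
river: ρ → (-11,7,7)
river: ρ → (7,7,-11)
ρ-cycle length = 4 (tail of 0 descent steps not counted)

4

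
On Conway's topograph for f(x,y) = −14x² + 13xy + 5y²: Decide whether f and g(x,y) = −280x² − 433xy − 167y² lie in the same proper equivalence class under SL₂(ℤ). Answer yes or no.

D₁ = 449, D₂ = 449
river cycle of f (length 38): (5, 17, -8), (-8, 15, 7), (7, 13, -10), (-10, 7, 10), (10, 13, -7), (-7, 15, 8), (8, 17, -5), (-5, 13, 14), (14, 15, -4), (-4, 17, 10), … (28 more)
river cycle of g (length 38): (-14, 13, 5), (5, 17, -8), (-8, 15, 7), (7, 13, -10), (-10, 7, 10), (10, 13, -7), (-7, 15, 8), (8, 17, -5), (-5, 13, 14), (14, 15, -4), … (28 more)
cycles coincide ⇒ equivalent

yes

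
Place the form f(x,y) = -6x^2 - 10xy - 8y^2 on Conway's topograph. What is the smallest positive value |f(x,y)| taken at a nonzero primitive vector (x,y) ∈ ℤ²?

translate: b→-2 (≡10 mod 12), so (6,10,8)→(6,-2,4)
flip: (6,-2,4)→(4,2,6)
reduced (well bottom): (4,2,6) with a≤c, −a<b≤a
well minimum |f| = |-4| = 4 (negative-definite)

4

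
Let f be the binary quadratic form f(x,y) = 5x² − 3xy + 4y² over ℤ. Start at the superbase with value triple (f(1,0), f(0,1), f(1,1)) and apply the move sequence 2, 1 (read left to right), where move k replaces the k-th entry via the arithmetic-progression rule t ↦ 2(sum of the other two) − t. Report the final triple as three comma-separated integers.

start (5,4,6) = (f(1,0),f(0,1),f(1,1))
replace slot 2: 2·(5+6) − 4 = 18 → (5,18,6)
replace slot 1: 2·(18+6) − 5 = 43 → (43,18,6)

43,18,6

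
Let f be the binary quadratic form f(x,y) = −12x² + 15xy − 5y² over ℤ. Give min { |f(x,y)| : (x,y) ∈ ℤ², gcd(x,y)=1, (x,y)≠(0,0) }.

translate: b→9 (≡-15 mod 24), so (12,-15,5)→(12,9,2)
flip: (12,9,2)→(2,-9,12)
translate: b→-1 (≡-9 mod 4), so (2,-9,12)→(2,-1,2)
flip: (2,-1,2)→(2,1,2)
reduced (well bottom): (2,1,2) with a≤c, −a<b≤a
well minimum |f| = |-2| = 2 (negative-definite)

2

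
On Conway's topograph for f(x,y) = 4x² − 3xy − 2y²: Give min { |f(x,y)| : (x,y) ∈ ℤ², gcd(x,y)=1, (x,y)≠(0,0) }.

descent: ρ → (-2,3,4)  [lands on river]
river: ρ → (4,5,-1)
river: ρ → (-1,5,4)
river: ρ → (4,3,-2)
river: ρ → (-2,5,2)
river: ρ → (2,3,-4)
river: ρ → (-4,5,1)
river: ρ → (1,5,-4)
river: ρ → (-4,3,2)
river: ρ → (2,5,-2)
closes: descent 1, river 10
min |a| on river = 1

1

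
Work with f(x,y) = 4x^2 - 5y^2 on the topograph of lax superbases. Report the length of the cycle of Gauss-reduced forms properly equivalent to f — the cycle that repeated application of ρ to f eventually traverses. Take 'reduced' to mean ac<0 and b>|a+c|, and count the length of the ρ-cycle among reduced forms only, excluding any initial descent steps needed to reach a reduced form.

D = 80, ⌊√D⌋ = 8
descent: ρ → (-5,0,4)
descent: ρ → (4,8,-1)  [lands on river]
river: ρ → (-1,8,4)
ρ-cycle length = 2 (tail of 2 descent steps not counted)

2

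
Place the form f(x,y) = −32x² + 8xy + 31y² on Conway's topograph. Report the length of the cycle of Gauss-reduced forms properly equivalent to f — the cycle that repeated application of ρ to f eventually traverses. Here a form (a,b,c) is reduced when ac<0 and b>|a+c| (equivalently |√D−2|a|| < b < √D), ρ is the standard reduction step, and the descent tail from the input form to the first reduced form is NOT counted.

D = 4032, ⌊√D⌋ = 63
river: ρ → (31,54,-9)
river: ρ → (-9,54,31)
river: ρ → (31,8,-32)
river: ρ → (-32,56,7)
river: ρ → (7,56,-32)
river: ρ → (-32,8,31)
ρ-cycle length = 6 (tail of 0 descent steps not counted)

6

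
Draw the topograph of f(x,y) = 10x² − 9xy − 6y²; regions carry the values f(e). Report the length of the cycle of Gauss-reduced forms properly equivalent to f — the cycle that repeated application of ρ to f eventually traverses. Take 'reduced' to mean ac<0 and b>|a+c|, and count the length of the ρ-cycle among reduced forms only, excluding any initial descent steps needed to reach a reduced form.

D = 321, ⌊√D⌋ = 17
descent: ρ → (-6,9,10)  [lands on river]
river: ρ → (10,11,-5)
river: ρ → (-5,9,12)
river: ρ → (12,15,-2)
river: ρ → (-2,17,4)
river: ρ → (4,15,-6)
ρ-cycle length = 6 (tail of 1 descent step not counted)

6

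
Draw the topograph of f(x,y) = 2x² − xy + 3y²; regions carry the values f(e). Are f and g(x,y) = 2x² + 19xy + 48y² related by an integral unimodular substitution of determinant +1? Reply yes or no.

D₁ = -23, D₂ = -23
f: reduced (well bottom): (2,-1,3) with a≤c, −a<b≤a
g: translate: b→-1 (≡19 mod 4), so (2,19,48)→(2,-1,3)
g: reduced (well bottom): (2,-1,3) with a≤c, −a<b≤a
reduced forms (2, -1, 3) vs (2, -1, 3) ⇒ equivalent

yes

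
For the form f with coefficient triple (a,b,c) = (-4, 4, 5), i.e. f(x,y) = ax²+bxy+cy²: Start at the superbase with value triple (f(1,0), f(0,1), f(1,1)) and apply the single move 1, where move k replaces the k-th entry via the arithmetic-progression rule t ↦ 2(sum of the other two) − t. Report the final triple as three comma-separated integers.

start (-4,5,5) = (f(1,0),f(0,1),f(1,1))
replace slot 1: 2·(5+5) − (-4) = 24 → (24,5,5)

24,5,5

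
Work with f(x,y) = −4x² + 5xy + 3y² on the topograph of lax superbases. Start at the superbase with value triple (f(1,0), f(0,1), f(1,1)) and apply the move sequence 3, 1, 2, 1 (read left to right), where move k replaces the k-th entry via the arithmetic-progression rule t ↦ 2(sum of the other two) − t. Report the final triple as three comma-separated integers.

start (-4,3,4) = (f(1,0),f(0,1),f(1,1))
replace slot 3: 2·((-4)+3) − 4 = -6 → (-4,3,-6)
replace slot 1: 2·(3+(-6)) − (-4) = -2 → (-2,3,-6)
replace slot 2: 2·((-2)+(-6)) − 3 = -19 → (-2,-19,-6)
replace slot 1: 2·((-19)+(-6)) − (-2) = -48 → (-48,-19,-6)

-48,-19,-6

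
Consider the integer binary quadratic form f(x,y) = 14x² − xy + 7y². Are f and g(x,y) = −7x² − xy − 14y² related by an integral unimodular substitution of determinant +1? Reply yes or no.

D₁ = -391, D₂ = -391
f: flip: (14,-1,7)→(7,1,14)
f: reduced (well bottom): (7,1,14) with a≤c, −a<b≤a
g is negative-definite; reduce −g:
−g: reduced (well bottom): (7,1,14) with a≤c, −a<b≤a
flip sign back: reduced form of g is (-7,-1,-14)
reduced forms (7, 1, 14) vs (-7, -1, -14) ⇒ inequivalent

no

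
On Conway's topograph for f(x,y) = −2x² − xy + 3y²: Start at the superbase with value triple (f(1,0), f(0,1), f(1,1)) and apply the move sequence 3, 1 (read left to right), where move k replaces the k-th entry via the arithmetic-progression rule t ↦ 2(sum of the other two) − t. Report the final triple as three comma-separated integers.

start (-2,3,0) = (f(1,0),f(0,1),f(1,1))
replace slot 3: 2·((-2)+3) − 0 = 2 → (-2,3,2)
replace slot 1: 2·(3+2) − (-2) = 12 → (12,3,2)

12,3,2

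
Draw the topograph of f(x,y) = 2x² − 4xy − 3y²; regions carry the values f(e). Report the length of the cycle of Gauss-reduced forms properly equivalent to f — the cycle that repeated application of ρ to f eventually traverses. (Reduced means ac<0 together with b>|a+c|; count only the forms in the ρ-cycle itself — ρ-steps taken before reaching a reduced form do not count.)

D = 40, ⌊√D⌋ = 6
descent: ρ → (-3,4,2)  [lands on river]
river: ρ → (2,4,-3)
river: ρ → (-3,2,3)
river: ρ → (3,4,-2)
river: ρ → (-2,4,3)
river: ρ → (3,2,-3)
ρ-cycle length = 6 (tail of 1 descent step not counted)

6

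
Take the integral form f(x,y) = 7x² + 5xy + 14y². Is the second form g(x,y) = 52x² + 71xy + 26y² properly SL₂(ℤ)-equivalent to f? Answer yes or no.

D₁ = -367, D₂ = -367
f: reduced (well bottom): (7,5,14) with a≤c, −a<b≤a
g: translate: b→-33 (≡71 mod 104), so (52,71,26)→(52,-33,7)
g: flip: (52,-33,7)→(7,33,52)
g: translate: b→5 (≡33 mod 14), so (7,33,52)→(7,5,14)
g: reduced (well bottom): (7,5,14) with a≤c, −a<b≤a
reduced forms (7, 5, 14) vs (7, 5, 14) ⇒ equivalent

yes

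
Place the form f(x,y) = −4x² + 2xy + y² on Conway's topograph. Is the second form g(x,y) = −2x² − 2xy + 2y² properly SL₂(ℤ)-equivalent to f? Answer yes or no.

D₁ = 20, D₂ = 20
river cycle of f (length 2): (1, 4, -1), (-1, 4, 1)
river cycle of g (length 2): (2, 2, -2), (-2, 2, 2)
cycles differ ⇒ inequivalent

no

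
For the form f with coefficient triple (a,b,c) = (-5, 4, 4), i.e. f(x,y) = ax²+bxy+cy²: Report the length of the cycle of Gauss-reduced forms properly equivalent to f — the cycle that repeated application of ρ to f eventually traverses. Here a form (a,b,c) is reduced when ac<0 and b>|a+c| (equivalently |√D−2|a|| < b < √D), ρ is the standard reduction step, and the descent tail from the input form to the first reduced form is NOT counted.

D = 96, ⌊√D⌋ = 9
river: ρ → (4,4,-5)
river: ρ → (-5,6,3)
river: ρ → (3,6,-5)
river: ρ → (-5,4,4)
ρ-cycle length = 4 (tail of 0 descent steps not counted)

4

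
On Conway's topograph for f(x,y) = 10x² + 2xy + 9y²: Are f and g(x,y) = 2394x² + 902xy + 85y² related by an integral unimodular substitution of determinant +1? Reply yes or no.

D₁ = -356, D₂ = -356
f: flip: (10,2,9)→(9,-2,10)
f: reduced (well bottom): (9,-2,10) with a≤c, −a<b≤a
g: flip: (2394,902,85)→(85,-902,2394)
g: translate: b→-52 (≡-902 mod 170), so (85,-902,2394)→(85,-52,9)
g: flip: (85,-52,9)→(9,52,85)
g: translate: b→-2 (≡52 mod 18), so (9,52,85)→(9,-2,10)
g: reduced (well bottom): (9,-2,10) with a≤c, −a<b≤a
reduced forms (9, -2, 10) vs (9, -2, 10) ⇒ equivalent

yes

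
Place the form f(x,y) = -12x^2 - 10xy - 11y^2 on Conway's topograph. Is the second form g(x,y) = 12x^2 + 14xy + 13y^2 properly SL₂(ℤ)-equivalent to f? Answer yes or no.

D₁ = -428, D₂ = -428
f is negative-definite; reduce −f:
−f: flip: (12,10,11)→(11,-10,12)
−f: reduced (well bottom): (11,-10,12) with a≤c, −a<b≤a
flip sign back: reduced form of f is (-11,10,-12)
g: translate: b→-10 (≡14 mod 24), so (12,14,13)→(12,-10,11)
g: flip: (12,-10,11)→(11,10,12)
g: reduced (well bottom): (11,10,12) with a≤c, −a<b≤a
reduced forms (-11, 10, -12) vs (11, 10, 12) ⇒ inequivalent

no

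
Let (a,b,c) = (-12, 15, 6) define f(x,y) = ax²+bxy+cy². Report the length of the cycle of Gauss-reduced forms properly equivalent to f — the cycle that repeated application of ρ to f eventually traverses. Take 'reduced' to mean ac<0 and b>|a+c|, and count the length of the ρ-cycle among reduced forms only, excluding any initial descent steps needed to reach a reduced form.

D = 513, ⌊√D⌋ = 22
river: ρ → (6,21,-3)
river: ρ → (-3,21,6)
river: ρ → (6,15,-12)
river: ρ → (-12,9,9)
river: ρ → (9,9,-12)
river: ρ → (-12,15,6)
ρ-cycle length = 6 (tail of 0 descent steps not counted)

6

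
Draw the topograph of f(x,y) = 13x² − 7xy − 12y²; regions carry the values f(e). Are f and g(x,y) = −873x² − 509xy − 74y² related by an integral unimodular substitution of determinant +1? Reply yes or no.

D₁ = 673, D₂ = 673
river cycle of f (length 58): (-12, 7, 13), (13, 19, -6), (-6, 17, 16), (16, 15, -7), (-7, 13, 18), (18, 23, -2), (-2, 25, 6), (6, 23, -6), (-6, 25, 2), (2, 23, -18), … (48 more)
river cycle of g (length 58): (-12, 7, 13), (13, 19, -6), (-6, 17, 16), (16, 15, -7), (-7, 13, 18), (18, 23, -2), (-2, 25, 6), (6, 23, -6), (-6, 25, 2), (2, 23, -18), … (48 more)
cycles coincide ⇒ equivalent

yes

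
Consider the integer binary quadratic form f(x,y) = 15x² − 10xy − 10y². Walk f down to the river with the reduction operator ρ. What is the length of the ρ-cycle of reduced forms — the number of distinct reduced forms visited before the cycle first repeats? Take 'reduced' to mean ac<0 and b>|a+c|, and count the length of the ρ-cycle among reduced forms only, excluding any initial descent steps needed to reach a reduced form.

D = 700, ⌊√D⌋ = 26
descent: ρ → (-10,10,15)  [lands on river]
river: ρ → (15,20,-5)
river: ρ → (-5,20,15)
river: ρ → (15,10,-10)
ρ-cycle length = 4 (tail of 1 descent step not counted)

4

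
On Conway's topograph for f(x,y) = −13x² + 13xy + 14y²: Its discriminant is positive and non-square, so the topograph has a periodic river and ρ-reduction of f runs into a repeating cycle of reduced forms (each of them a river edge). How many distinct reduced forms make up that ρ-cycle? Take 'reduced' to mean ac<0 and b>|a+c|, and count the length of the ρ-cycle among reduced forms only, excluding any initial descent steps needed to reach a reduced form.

D = 897, ⌊√D⌋ = 29
river: ρ → (14,15,-12)
river: ρ → (-12,9,17)
river: ρ → (17,25,-4)
river: ρ → (-4,23,23)
river: ρ → (23,23,-4)
river: ρ → (-4,25,17)
river: ρ → (17,9,-12)
river: ρ → (-12,15,14)
river: ρ → (14,13,-13)
river: ρ → (-13,13,14)
ρ-cycle length = 10 (tail of 0 descent steps not counted)

10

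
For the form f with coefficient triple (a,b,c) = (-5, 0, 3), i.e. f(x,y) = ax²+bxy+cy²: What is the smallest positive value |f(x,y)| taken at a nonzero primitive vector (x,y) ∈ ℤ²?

descent: ρ → (3,6,-2)  [lands on river]
river: ρ → (-2,6,3)
closes: descent 1, river 2
min |a| on river = 2

2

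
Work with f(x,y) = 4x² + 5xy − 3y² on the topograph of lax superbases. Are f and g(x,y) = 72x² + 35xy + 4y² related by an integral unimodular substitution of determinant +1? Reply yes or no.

D₁ = 73, D₂ = 73
river cycle of f (length 18): (-3, 7, 2), (2, 5, -6), (-6, 7, 1), (1, 7, -6), (-6, 5, 2), (2, 7, -3), (-3, 5, 4), (4, 3, -4), (-4, 5, 3), (3, 7, -2), … (8 more)
river cycle of g (length 18): (4, 5, -3), (-3, 7, 2), (2, 5, -6), (-6, 7, 1), (1, 7, -6), (-6, 5, 2), (2, 7, -3), (-3, 5, 4), (4, 3, -4), (-4, 5, 3), … (8 more)
cycles coincide ⇒ equivalent

yes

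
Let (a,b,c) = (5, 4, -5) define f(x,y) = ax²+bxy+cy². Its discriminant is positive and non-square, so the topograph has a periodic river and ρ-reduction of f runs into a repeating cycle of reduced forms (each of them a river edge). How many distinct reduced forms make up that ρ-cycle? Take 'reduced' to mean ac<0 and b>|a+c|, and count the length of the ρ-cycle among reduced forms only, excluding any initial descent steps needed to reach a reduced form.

D = 116, ⌊√D⌋ = 10
river: ρ → (-5,6,4)
river: ρ → (4,10,-1)
river: ρ → (-1,10,4)
river: ρ → (4,6,-5)
river: ρ → (-5,4,5)
river: ρ → (5,6,-4)
river: ρ → (-4,10,1)
river: ρ → (1,10,-4)
river: ρ → (-4,6,5)
river: ρ → (5,4,-5)
ρ-cycle length = 10 (tail of 0 descent steps not counted)

10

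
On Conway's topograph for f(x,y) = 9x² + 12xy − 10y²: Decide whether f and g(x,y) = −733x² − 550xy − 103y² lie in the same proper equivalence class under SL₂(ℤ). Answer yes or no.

D₁ = 504, D₂ = 504
river cycle of f (length 10): (-10, 8, 11), (11, 14, -7), (-7, 14, 11), (11, 8, -10), (-10, 12, 9), (9, 6, -13), (-13, 20, 2), (2, 20, -13), (-13, 6, 9), (9, 12, -10)
river cycle of g (length 10): (-10, 8, 11), (11, 14, -7), (-7, 14, 11), (11, 8, -10), (-10, 12, 9), (9, 6, -13), (-13, 20, 2), (2, 20, -13), (-13, 6, 9), (9, 12, -10)
cycles coincide ⇒ equivalent

yes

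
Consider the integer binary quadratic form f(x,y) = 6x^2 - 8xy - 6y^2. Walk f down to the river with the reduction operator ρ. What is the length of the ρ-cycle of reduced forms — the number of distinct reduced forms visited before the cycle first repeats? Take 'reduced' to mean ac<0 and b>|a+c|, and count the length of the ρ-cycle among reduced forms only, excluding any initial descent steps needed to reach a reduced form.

D = 208, ⌊√D⌋ = 14
descent: ρ → (-6,8,6)  [lands on river]
river: ρ → (6,4,-8)
river: ρ → (-8,12,2)
river: ρ → (2,12,-8)
river: ρ → (-8,4,6)
river: ρ → (6,8,-6)
river: ρ → (-6,4,8)
river: ρ → (8,12,-2)
river: ρ → (-2,12,8)
river: ρ → (8,4,-6)
ρ-cycle length = 10 (tail of 1 descent step not counted)

10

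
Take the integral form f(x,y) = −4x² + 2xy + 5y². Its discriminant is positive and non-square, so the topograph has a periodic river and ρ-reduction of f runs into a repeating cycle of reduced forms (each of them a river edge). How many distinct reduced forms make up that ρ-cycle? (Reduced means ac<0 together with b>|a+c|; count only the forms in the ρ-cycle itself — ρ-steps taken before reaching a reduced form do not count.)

D = 84, ⌊√D⌋ = 9
river: ρ → (5,8,-1)
river: ρ → (-1,8,5)
river: ρ → (5,2,-4)
river: ρ → (-4,6,3)
river: ρ → (3,6,-4)
river: ρ → (-4,2,5)
ρ-cycle length = 6 (tail of 0 descent steps not counted)

6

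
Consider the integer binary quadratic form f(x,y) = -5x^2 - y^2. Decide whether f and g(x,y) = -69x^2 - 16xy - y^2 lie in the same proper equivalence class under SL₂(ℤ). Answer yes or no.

D₁ = -20, D₂ = -20
f is negative-definite; reduce −f:
−f: flip: (5,0,1)→(1,0,5)
−f: reduced (well bottom): (1,0,5) with a≤c, −a<b≤a
flip sign back: reduced form of f is (-1,0,-5)
g is negative-definite; reduce −g:
−g: flip: (69,16,1)→(1,-16,69)
−g: translate: b→0 (≡-16 mod 2), so (1,-16,69)→(1,0,5)
−g: reduced (well bottom): (1,0,5) with a≤c, −a<b≤a
flip sign back: reduced form of g is (-1,0,-5)
reduced forms (-1, 0, -5) vs (-1, 0, -5) ⇒ equivalent

yes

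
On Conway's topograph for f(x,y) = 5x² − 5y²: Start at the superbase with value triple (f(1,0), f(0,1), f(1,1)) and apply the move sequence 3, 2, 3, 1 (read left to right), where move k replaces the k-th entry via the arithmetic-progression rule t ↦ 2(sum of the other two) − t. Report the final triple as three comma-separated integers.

start (5,-5,0) = (f(1,0),f(0,1),f(1,1))
replace slot 3: 2·(5+(-5)) − 0 = 0 → (5,-5,0)
replace slot 2: 2·(5+0) − (-5) = 15 → (5,15,0)
replace slot 3: 2·(5+15) − 0 = 40 → (5,15,40)
replace slot 1: 2·(15+40) − 5 = 105 → (105,15,40)

105,15,40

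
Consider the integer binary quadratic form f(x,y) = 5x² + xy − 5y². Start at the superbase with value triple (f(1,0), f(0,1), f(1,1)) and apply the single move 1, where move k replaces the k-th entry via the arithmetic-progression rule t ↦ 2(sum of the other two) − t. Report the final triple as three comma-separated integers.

start (5,-5,1) = (f(1,0),f(0,1),f(1,1))
replace slot 1: 2·((-5)+1) − 5 = -13 → (-13,-5,1)

-13,-5,1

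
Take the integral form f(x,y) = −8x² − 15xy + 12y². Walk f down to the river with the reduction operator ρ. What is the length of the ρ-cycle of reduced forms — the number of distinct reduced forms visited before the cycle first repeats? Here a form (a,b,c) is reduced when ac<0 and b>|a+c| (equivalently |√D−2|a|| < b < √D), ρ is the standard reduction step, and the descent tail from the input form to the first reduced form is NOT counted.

D = 609, ⌊√D⌋ = 24
descent: ρ → (12,15,-8)  [lands on river]
river: ρ → (-8,17,10)
river: ρ → (10,23,-2)
river: ρ → (-2,21,21)
river: ρ → (21,21,-2)
river: ρ → (-2,23,10)
river: ρ → (10,17,-8)
river: ρ → (-8,15,12)
river: ρ → (12,9,-11)
river: ρ → (-11,13,10)
river: ρ → (10,7,-14)
river: ρ → (-14,21,3)
river: ρ → (3,21,-14)
river: ρ → (-14,7,10)
river: ρ → (10,13,-11)
river: ρ → (-11,9,12)
ρ-cycle length = 16 (tail of 1 descent step not counted)

16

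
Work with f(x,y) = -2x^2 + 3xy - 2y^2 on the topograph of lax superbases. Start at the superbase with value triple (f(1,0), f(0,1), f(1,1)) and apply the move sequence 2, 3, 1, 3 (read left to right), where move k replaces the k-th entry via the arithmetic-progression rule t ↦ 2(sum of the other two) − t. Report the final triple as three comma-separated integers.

start (-2,-2,-1) = (f(1,0),f(0,1),f(1,1))
replace slot 2: 2·((-2)+(-1)) − (-2) = -4 → (-2,-4,-1)
replace slot 3: 2·((-2)+(-4)) − (-1) = -11 → (-2,-4,-11)
replace slot 1: 2·((-4)+(-11)) − (-2) = -28 → (-28,-4,-11)
replace slot 3: 2·((-28)+(-4)) − (-11) = -53 → (-28,-4,-53)

-28,-4,-53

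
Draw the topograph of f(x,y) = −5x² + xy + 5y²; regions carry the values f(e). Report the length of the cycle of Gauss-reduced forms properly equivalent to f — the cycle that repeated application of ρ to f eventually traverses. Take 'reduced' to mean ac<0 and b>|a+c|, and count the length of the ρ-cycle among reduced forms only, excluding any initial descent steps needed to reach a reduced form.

D = 101, ⌊√D⌋ = 10
river: ρ → (5,9,-1)
river: ρ → (-1,9,5)
river: ρ → (5,1,-5)
river: ρ → (-5,9,1)
river: ρ → (1,9,-5)
river: ρ → (-5,1,5)
ρ-cycle length = 6 (tail of 0 descent steps not counted)

6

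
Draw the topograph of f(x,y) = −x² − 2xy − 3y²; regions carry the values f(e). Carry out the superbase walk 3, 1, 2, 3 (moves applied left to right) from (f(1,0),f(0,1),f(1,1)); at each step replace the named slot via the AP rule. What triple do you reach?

start (-1,-3,-6) = (f(1,0),f(0,1),f(1,1))
replace slot 3: 2·((-1)+(-3)) − (-6) = -2 → (-1,-3,-2)
replace slot 1: 2·((-3)+(-2)) − (-1) = -9 → (-9,-3,-2)
replace slot 2: 2·((-9)+(-2)) − (-3) = -19 → (-9,-19,-2)
replace slot 3: 2·((-9)+(-19)) − (-2) = -54 → (-9,-19,-54)

-9,-19,-54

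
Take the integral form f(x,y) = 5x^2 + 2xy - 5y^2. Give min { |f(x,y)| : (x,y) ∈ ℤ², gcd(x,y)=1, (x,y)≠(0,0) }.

river: ρ → (-5,8,2)
river: ρ → (2,8,-5)
river: ρ → (-5,2,5)
river: ρ → (5,8,-2)
river: ρ → (-2,8,5)
river: ρ → (5,2,-5)
closes: descent 0, river 6
min |a| on river = 2

2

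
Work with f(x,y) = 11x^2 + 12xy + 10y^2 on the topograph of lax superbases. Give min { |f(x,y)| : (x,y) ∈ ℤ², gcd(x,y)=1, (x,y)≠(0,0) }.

translate: b→-10 (≡12 mod 22), so (11,12,10)→(11,-10,9)
flip: (11,-10,9)→(9,10,11)
translate: b→-8 (≡10 mod 18), so (9,10,11)→(9,-8,10)
reduced (well bottom): (9,-8,10) with a≤c, −a<b≤a
well minimum = a = 9

9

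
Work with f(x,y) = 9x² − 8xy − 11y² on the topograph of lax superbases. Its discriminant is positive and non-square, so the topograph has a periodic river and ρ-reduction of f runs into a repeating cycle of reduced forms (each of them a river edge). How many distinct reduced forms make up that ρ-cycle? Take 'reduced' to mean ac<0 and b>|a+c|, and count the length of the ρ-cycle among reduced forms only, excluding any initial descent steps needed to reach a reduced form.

D = 460, ⌊√D⌋ = 21
descent: ρ → (-11,8,9)  [lands on river]
river: ρ → (9,10,-10)
river: ρ → (-10,10,9)
river: ρ → (9,8,-11)
river: ρ → (-11,14,6)
river: ρ → (6,10,-15)
river: ρ → (-15,20,1)
river: ρ → (1,20,-15)
river: ρ → (-15,10,6)
river: ρ → (6,14,-11)
ρ-cycle length = 10 (tail of 1 descent step not counted)

10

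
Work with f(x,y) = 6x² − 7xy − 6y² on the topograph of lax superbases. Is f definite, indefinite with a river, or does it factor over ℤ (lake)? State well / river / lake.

D = b²−4ac = (-7)² − 4·6·(-6) = 193
D > 0 non-square ⇒ indefinite ⇒ periodic river

river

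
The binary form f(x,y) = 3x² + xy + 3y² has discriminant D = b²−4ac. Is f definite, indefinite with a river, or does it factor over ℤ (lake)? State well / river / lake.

D = b²−4ac = 1² − 4·3·3 = -35
D < 0 ⇒ definite ⇒ every region one sign ⇒ single well

well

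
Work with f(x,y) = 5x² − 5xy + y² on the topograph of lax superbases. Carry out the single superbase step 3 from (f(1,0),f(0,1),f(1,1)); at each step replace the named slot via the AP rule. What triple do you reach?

start (5,1,1) = (f(1,0),f(0,1),f(1,1))
replace slot 3: 2·(5+1) − 1 = 11 → (5,1,11)

5,1,11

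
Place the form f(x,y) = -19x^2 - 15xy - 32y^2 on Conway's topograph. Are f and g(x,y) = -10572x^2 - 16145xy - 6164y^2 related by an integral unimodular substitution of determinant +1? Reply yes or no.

D₁ = -2207, D₂ = -2207
f is negative-definite; reduce −f:
−f: reduced (well bottom): (19,15,32) with a≤c, −a<b≤a
flip sign back: reduced form of f is (-19,-15,-32)
g is negative-definite; reduce −g:
−g: translate: b→-4999 (≡16145 mod 21144), so (10572,16145,6164)→(10572,-4999,591)
−g: flip: (10572,-4999,591)→(591,4999,10572)
−g: translate: b→271 (≡4999 mod 1182), so (591,4999,10572)→(591,271,32)
−g: flip: (591,271,32)→(32,-271,591)
−g: translate: b→-15 (≡-271 mod 64), so (32,-271,591)→(32,-15,19)
−g: flip: (32,-15,19)→(19,15,32)
−g: reduced (well bottom): (19,15,32) with a≤c, −a<b≤a
flip sign back: reduced form of g is (-19,-15,-32)
reduced forms (-19, -15, -32) vs (-19, -15, -32) ⇒ equivalent

yes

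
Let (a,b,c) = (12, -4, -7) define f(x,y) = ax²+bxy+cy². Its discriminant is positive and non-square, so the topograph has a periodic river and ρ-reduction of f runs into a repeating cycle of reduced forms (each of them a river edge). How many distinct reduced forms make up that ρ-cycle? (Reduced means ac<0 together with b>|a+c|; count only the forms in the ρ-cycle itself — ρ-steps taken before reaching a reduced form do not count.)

D = 352, ⌊√D⌋ = 18
descent: ρ → (-7,18,1)  [lands on river]
river: ρ → (1,18,-7)
river: ρ → (-7,10,9)
river: ρ → (9,8,-8)
river: ρ → (-8,8,9)
river: ρ → (9,10,-7)
ρ-cycle length = 6 (tail of 1 descent step not counted)

6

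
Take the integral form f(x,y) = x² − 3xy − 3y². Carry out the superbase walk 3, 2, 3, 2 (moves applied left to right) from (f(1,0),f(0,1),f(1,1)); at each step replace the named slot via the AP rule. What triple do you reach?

start (1,-3,-5) = (f(1,0),f(0,1),f(1,1))
replace slot 3: 2·(1+(-3)) − (-5) = 1 → (1,-3,1)
replace slot 2: 2·(1+1) − (-3) = 7 → (1,7,1)
replace slot 3: 2·(1+7) − 1 = 15 → (1,7,15)
replace slot 2: 2·(1+15) − 7 = 25 → (1,25,15)

1,25,15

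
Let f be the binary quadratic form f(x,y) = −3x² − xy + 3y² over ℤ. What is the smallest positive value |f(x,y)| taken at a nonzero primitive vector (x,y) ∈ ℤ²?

descent: ρ → (3,1,-3)  [lands on river]
river: ρ → (-3,5,1)
river: ρ → (1,5,-3)
river: ρ → (-3,1,3)
river: ρ → (3,5,-1)
river: ρ → (-1,5,3)
closes: descent 1, river 6
min |a| on river = 1

1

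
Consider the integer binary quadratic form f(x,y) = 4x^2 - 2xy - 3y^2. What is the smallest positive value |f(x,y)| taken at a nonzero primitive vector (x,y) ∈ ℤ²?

descent: ρ → (-3,2,4)  [lands on river]
river: ρ → (4,6,-1)
river: ρ → (-1,6,4)
river: ρ → (4,2,-3)
river: ρ → (-3,4,3)
river: ρ → (3,2,-4)
river: ρ → (-4,6,1)
river: ρ → (1,6,-4)
river: ρ → (-4,2,3)
river: ρ → (3,4,-3)
closes: descent 1, river 10
min |a| on river = 1

1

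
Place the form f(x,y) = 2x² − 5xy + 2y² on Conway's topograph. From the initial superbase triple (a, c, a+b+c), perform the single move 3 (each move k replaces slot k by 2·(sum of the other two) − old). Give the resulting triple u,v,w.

start (2,2,-1) = (f(1,0),f(0,1),f(1,1))
replace slot 3: 2·(2+2) − (-1) = 9 → (2,2,9)

2,2,9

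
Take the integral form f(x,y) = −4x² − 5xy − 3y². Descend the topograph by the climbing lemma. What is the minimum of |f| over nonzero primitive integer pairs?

translate: b→-3 (≡5 mod 8), so (4,5,3)→(4,-3,2)
flip: (4,-3,2)→(2,3,4)
translate: b→-1 (≡3 mod 4), so (2,3,4)→(2,-1,3)
reduced (well bottom): (2,-1,3) with a≤c, −a<b≤a
well minimum |f| = |-2| = 2 (negative-definite)

2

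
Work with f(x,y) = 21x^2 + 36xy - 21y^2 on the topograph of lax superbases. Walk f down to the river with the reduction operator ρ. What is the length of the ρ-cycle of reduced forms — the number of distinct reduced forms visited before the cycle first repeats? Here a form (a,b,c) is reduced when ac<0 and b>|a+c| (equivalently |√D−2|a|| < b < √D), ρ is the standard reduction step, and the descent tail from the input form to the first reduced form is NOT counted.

D = 3060, ⌊√D⌋ = 55
river: ρ → (-21,48,9)
river: ρ → (9,42,-36)
river: ρ → (-36,30,15)
river: ρ → (15,30,-36)
river: ρ → (-36,42,9)
river: ρ → (9,48,-21)
river: ρ → (-21,36,21)
river: ρ → (21,48,-9)
river: ρ → (-9,42,36)
river: ρ → (36,30,-15)
river: ρ → (-15,30,36)
river: ρ → (36,42,-9)
river: ρ → (-9,48,21)
river: ρ → (21,36,-21)
ρ-cycle length = 14 (tail of 0 descent steps not counted)

14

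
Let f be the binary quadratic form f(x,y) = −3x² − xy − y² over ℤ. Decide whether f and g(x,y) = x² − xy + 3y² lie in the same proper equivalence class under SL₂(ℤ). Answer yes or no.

D₁ = -11, D₂ = -11
f is negative-definite; reduce −f:
−f: flip: (3,1,1)→(1,-1,3)
−f: translate: b→1 (≡-1 mod 2), so (1,-1,3)→(1,1,3)
−f: reduced (well bottom): (1,1,3) with a≤c, −a<b≤a
flip sign back: reduced form of f is (-1,-1,-3)
g: translate: b→1 (≡-1 mod 2), so (1,-1,3)→(1,1,3)
g: reduced (well bottom): (1,1,3) with a≤c, −a<b≤a
reduced forms (-1, -1, -3) vs (1, 1, 3) ⇒ inequivalent

no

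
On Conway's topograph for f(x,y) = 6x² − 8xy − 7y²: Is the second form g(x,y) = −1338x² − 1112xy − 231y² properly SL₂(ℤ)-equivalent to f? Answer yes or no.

D₁ = 232, D₂ = 232
river cycle of f (length 14): (-7, 8, 6), (6, 4, -9), (-9, 14, 1), (1, 14, -9), (-9, 4, 6), (6, 8, -7), (-7, 6, 7), (7, 8, -6), (-6, 4, 9), (9, 14, -1), … (4 more)
river cycle of g (length 14): (-7, 8, 6), (6, 4, -9), (-9, 14, 1), (1, 14, -9), (-9, 4, 6), (6, 8, -7), (-7, 6, 7), (7, 8, -6), (-6, 4, 9), (9, 14, -1), … (4 more)
cycles coincide ⇒ equivalent

yes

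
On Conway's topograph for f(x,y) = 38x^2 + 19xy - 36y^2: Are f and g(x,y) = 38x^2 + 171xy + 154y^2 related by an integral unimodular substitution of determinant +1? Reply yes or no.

D₁ = 5833, D₂ = 5833
river cycle of f (length 112): (-36, 53, 21), (21, 73, -6), (-6, 71, 33), (33, 61, -16), (-16, 67, 21), (21, 59, -28), (-28, 53, 27), (27, 55, -26), (-26, 49, 33), (33, 17, -42), … (102 more)
river cycle of g (length 112): (21, 73, -6), (-6, 71, 33), (33, 61, -16), (-16, 67, 21), (21, 59, -28), (-28, 53, 27), (27, 55, -26), (-26, 49, 33), (33, 17, -42), (-42, 67, 8), … (102 more)
cycles coincide ⇒ equivalent

yes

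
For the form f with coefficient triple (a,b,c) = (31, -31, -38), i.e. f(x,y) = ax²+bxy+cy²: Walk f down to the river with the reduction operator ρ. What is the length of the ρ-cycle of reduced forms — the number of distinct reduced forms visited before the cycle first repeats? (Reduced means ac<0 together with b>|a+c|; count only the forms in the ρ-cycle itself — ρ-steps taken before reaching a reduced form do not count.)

D = 5673, ⌊√D⌋ = 75
descent: ρ → (-38,31,31)  [lands on river]
river: ρ → (31,31,-38)
river: ρ → (-38,45,24)
river: ρ → (24,51,-32)
river: ρ → (-32,13,43)
river: ρ → (43,73,-2)
river: ρ → (-2,75,6)
river: ρ → (6,69,-38)
river: ρ → (-38,7,37)
river: ρ → (37,67,-8)
river: ρ → (-8,61,61)
river: ρ → (61,61,-8)
river: ρ → (-8,67,37)
river: ρ → (37,7,-38)
river: ρ → (-38,69,6)
river: ρ → (6,75,-2)
river: ρ → (-2,73,43)
river: ρ → (43,13,-32)
river: ρ → (-32,51,24)
river: ρ → (24,45,-38)
ρ-cycle length = 20 (tail of 1 descent step not counted)

20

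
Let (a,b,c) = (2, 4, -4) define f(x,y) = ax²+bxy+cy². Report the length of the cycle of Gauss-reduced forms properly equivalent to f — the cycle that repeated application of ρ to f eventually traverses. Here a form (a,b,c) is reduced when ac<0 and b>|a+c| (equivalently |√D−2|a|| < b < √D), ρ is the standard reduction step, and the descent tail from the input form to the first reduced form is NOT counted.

D = 48, ⌊√D⌋ = 6
river: ρ → (-4,4,2)
river: ρ → (2,4,-4)
ρ-cycle length = 2 (tail of 0 descent steps not counted)

2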